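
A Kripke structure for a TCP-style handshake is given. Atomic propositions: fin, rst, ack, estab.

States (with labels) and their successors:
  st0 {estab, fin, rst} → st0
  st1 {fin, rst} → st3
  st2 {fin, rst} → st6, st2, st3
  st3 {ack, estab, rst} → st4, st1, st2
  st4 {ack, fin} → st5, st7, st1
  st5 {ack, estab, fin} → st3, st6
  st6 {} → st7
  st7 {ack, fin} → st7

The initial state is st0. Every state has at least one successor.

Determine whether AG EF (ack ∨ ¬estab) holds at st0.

States satisfying EF (ack ∨ ¬estab): {st1, st2, st3, st4, st5, st6, st7}.
States satisfying AG EF (ack ∨ ¬estab): {st1, st2, st3, st4, st5, st6, st7}.
st0 is reachable from st0 and violates EF (ack ∨ ¬estab), so AG fails at st0.
st0 ∉ Sat(AG EF (ack ∨ ¬estab)).

Violated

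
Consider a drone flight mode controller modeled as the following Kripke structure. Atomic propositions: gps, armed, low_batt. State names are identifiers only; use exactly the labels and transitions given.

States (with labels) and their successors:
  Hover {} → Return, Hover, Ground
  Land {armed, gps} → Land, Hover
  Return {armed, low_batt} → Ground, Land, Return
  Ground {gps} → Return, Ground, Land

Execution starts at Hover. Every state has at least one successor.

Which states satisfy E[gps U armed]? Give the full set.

States satisfying gps: {Land, Ground}.
States satisfying armed: {Land, Return}.
States satisfying E[gps U armed]: {Land, Return, Ground}.

{Land, Return, Ground}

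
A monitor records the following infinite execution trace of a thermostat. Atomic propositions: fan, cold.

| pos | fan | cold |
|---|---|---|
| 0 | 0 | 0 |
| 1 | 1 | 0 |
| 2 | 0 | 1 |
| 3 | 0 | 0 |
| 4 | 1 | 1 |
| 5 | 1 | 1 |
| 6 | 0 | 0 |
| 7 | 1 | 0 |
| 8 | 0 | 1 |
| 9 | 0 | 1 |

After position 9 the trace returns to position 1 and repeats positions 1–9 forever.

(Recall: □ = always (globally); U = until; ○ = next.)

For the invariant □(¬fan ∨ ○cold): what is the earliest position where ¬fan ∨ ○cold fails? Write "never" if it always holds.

5

Check ¬fan ∨ ○cold at each position in order: 0 ✓, 1 ✓, 2 ✓, 3 ✓, 4 ✓.
At position 5 the labels are {cold, fan} and the next position 6 has {}, so ¬fan ∨ ○cold is false there. This is the first violation.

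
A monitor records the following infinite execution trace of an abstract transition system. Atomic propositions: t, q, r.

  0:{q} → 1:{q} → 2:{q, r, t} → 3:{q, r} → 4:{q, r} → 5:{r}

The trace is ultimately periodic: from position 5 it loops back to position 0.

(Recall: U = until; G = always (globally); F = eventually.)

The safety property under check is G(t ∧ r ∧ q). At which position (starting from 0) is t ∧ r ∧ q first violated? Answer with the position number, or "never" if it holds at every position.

0

At position 0 the labels are {q}, so t ∧ r ∧ q is false there. This is the first violation.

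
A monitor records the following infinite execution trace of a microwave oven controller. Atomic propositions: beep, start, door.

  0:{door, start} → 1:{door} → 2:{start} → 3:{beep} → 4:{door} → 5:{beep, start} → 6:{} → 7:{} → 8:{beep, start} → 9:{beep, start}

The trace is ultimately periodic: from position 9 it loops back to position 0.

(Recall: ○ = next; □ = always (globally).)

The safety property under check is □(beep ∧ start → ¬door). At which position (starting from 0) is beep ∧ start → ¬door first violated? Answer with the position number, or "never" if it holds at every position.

never

beep ∧ start → ¬door holds at every position 0..9, and those are all the positions the trace ever visits, so the invariant □(beep ∧ start → ¬door) is never violated.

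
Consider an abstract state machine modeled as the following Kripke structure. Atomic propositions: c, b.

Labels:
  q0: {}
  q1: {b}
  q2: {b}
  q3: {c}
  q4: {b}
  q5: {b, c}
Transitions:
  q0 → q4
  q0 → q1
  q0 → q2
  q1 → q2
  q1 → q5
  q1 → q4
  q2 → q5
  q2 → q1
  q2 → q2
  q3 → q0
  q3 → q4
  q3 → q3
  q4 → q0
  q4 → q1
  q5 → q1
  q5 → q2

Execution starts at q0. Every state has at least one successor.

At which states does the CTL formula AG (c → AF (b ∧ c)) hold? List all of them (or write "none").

States satisfying c → AF (b ∧ c): {q0, q1, q2, q4, q5}.
States satisfying AG (c → AF (b ∧ c)): {q0, q1, q2, q4, q5}.

{q0, q1, q2, q4, q5}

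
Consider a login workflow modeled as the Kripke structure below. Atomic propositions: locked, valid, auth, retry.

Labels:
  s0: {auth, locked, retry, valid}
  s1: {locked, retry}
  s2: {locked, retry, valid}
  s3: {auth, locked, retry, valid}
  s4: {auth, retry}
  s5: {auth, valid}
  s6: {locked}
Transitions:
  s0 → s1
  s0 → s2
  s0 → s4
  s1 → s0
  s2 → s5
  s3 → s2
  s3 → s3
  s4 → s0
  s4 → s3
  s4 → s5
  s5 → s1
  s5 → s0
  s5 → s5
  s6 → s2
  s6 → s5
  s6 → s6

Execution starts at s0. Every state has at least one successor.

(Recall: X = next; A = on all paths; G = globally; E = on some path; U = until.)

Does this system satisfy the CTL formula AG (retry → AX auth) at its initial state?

Violated

States satisfying retry → AX auth: {s1, s2, s4, s5, s6}.
States satisfying AG (retry → AX auth): ∅.
s0 is reachable from s0 and violates retry → AX auth, so AG fails at s0.
s0 ∉ Sat(AG (retry → AX auth)).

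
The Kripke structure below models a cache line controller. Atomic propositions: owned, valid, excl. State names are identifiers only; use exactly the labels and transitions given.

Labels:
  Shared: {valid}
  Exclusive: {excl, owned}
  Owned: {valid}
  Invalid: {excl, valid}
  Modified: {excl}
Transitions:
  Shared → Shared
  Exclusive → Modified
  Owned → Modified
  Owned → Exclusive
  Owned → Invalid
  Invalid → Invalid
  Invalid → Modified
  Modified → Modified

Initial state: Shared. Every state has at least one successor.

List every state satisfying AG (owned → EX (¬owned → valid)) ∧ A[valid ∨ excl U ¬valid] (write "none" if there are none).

{Modified}

States satisfying owned → EX (¬owned → valid): {Shared, Owned, Invalid, Modified}.
States satisfying AG (owned → EX (¬owned → valid)): {Shared, Invalid, Modified}.
States satisfying valid ∨ excl: {Shared, Exclusive, Owned, Invalid, Modified}.
States satisfying ¬valid: {Exclusive, Modified}.
States satisfying A[valid ∨ excl U ¬valid]: {Exclusive, Modified}.
States satisfying AG (owned → EX (¬owned → valid)) ∧ A[valid ∨ excl U ¬valid]: {Modified}.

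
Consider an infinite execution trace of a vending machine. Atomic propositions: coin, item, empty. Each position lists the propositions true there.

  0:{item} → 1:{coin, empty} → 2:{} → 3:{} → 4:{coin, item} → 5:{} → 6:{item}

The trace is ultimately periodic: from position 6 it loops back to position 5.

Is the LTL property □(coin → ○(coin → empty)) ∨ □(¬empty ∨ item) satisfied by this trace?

Satisfied

coin → ○(coin → empty) holds at every position 0..6, and those are all positions ever visited, so □(coin → ○(coin → empty)) holds.
Positions where coin holds: 1, 4.
Check ○(coin → empty) at each: 1→ok, 4→ok.
¬empty ∨ item must hold at every position from 0 onward. It fails at position 1, so □(¬empty ∨ item) is false.
At position 0: □(coin → ○(coin → empty)) is true; □(¬empty ∨ item) is false; so □(coin → ○(coin → empty)) ∨ □(¬empty ∨ item) is true.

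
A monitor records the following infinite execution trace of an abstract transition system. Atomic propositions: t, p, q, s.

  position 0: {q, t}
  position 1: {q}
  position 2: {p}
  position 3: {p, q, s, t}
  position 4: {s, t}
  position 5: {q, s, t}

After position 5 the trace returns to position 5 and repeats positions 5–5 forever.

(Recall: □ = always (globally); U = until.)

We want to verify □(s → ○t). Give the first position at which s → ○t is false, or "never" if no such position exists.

s → ○t holds at every position 0..5, and those are all the positions the trace ever visits, so the invariant □(s → ○t) is never violated.

never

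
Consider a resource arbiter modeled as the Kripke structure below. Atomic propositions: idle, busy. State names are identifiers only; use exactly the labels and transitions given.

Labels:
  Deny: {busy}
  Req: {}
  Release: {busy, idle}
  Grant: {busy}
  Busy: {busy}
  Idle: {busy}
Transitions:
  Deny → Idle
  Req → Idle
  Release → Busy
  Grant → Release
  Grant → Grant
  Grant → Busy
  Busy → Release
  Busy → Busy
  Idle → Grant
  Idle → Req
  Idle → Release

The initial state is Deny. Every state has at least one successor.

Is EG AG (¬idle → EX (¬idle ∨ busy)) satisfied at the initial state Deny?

States satisfying AG (¬idle → EX (¬idle ∨ busy)): {Deny, Req, Release, Grant, Busy, Idle}.
States satisfying EG AG (¬idle → EX (¬idle ∨ busy)): {Deny, Req, Release, Grant, Busy, Idle}.
Deny ∈ Sat(EG AG (¬idle → EX (¬idle ∨ busy))).

Yes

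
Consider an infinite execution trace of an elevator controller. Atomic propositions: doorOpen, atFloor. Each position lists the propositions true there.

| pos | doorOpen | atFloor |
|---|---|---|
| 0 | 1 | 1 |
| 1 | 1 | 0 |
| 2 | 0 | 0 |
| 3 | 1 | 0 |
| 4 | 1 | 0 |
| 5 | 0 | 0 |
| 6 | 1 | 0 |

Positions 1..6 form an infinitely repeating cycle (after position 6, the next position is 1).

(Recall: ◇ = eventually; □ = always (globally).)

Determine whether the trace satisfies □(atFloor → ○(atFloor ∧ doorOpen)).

atFloor → ○(atFloor ∧ doorOpen) must hold at every position from 0 onward. It fails at position 0, so □(atFloor → ○(atFloor ∧ doorOpen)) is false.
Positions where atFloor holds: 0.
Check ○(atFloor ∧ doorOpen) at each: 0→fails.

Does not hold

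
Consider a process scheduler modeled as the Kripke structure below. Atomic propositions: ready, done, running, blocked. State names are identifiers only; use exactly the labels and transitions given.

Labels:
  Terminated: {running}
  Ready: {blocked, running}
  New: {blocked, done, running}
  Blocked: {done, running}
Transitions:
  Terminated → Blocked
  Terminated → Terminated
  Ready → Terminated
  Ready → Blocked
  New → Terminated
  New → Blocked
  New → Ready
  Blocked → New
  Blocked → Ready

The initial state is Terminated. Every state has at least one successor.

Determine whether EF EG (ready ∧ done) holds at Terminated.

States satisfying EG (ready ∧ done): ∅.
States satisfying EF EG (ready ∧ done): ∅.
No suitable path/successor from Terminated witnesses the formula.
Terminated ∉ Sat(EF EG (ready ∧ done)).

Does not hold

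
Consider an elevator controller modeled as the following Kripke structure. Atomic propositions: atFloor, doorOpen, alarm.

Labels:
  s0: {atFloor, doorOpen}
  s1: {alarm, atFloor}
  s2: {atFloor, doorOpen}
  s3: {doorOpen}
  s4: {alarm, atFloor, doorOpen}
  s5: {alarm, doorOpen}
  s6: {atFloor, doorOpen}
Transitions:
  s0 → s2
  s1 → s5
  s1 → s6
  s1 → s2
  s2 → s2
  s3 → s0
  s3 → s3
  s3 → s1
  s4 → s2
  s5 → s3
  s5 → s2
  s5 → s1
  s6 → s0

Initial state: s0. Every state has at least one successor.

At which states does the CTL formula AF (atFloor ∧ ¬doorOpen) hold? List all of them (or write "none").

States satisfying atFloor ∧ ¬doorOpen: {s1}.
States satisfying AF (atFloor ∧ ¬doorOpen): {s1}.

{s1}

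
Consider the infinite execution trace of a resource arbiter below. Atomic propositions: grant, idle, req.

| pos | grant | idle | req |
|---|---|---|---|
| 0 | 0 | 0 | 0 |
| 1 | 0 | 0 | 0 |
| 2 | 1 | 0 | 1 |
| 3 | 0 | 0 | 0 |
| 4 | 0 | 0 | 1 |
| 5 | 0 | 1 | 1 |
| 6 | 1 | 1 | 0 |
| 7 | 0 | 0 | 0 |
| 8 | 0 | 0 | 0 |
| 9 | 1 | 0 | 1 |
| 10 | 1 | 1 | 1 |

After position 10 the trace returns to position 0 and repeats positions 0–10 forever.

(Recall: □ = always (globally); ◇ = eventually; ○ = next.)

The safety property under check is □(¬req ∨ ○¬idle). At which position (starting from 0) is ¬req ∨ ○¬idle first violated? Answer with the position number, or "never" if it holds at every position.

4

Check ¬req ∨ ○¬idle at each position in order: 0 ✓, 1 ✓, 2 ✓, 3 ✓.
At position 4 the labels are {req} and the next position 5 has {idle, req}, so ¬req ∨ ○¬idle is false there. This is the first violation.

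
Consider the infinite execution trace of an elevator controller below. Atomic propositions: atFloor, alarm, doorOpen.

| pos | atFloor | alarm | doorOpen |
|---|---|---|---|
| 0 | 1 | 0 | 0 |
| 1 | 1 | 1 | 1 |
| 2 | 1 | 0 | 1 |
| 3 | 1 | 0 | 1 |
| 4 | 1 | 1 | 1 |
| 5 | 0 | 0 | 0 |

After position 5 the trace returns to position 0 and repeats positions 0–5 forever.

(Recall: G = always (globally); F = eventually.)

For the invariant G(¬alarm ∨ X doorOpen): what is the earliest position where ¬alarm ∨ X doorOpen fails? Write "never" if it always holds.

Check ¬alarm ∨ X doorOpen at each position in order: 0 ✓, 1 ✓, 2 ✓, 3 ✓.
At position 4 the labels are {alarm, atFloor, doorOpen} and the next position 5 has {}, so ¬alarm ∨ X doorOpen is false there. This is the first violation.

4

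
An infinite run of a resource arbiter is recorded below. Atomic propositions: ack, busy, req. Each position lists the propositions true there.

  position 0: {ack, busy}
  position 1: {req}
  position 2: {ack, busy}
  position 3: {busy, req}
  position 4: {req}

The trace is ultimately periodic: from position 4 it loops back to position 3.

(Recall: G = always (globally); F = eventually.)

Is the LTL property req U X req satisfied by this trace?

Holds

Walking from position 0: X req first holds at position 0, and req holds at every earlier position along the way, so req U X req holds.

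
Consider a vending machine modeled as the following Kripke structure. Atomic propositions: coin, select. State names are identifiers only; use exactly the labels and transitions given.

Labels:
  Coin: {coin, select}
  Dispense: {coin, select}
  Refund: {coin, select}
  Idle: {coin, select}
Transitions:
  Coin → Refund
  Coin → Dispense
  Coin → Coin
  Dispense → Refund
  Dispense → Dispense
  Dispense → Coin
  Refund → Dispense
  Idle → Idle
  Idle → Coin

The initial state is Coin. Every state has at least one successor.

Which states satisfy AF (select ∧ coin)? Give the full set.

{Coin, Dispense, Refund, Idle}

States satisfying select ∧ coin: {Coin, Dispense, Refund, Idle}.
States satisfying AF (select ∧ coin): {Coin, Dispense, Refund, Idle}.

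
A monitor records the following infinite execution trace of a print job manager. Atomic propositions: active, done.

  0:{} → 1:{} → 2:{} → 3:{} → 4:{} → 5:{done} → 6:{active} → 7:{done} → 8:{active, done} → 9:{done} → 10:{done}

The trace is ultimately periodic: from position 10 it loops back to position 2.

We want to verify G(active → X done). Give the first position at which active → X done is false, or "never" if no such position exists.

active → X done holds at every position 0..10, and those are all the positions the trace ever visits, so the invariant G(active → X done) is never violated.

never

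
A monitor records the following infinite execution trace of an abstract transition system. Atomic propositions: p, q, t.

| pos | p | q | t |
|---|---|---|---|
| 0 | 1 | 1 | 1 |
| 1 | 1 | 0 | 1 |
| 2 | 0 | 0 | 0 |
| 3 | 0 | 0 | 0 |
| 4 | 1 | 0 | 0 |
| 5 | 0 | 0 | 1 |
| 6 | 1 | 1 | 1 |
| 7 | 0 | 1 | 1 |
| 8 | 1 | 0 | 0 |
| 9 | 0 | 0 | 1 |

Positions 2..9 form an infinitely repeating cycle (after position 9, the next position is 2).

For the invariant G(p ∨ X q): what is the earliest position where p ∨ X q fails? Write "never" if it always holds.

2

Check p ∨ X q at each position in order: 0 ✓, 1 ✓.
At position 2 the labels are {} and the next position 3 has {}, so p ∨ X q is false there. This is the first violation.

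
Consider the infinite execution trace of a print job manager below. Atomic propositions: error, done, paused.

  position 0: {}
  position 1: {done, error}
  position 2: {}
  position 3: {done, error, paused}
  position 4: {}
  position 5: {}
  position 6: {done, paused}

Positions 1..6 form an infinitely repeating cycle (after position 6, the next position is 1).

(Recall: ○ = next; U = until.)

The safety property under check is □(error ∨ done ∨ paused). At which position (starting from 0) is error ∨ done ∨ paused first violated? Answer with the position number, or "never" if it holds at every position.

0

At position 0 the labels are {}, so error ∨ done ∨ paused is false there. This is the first violation.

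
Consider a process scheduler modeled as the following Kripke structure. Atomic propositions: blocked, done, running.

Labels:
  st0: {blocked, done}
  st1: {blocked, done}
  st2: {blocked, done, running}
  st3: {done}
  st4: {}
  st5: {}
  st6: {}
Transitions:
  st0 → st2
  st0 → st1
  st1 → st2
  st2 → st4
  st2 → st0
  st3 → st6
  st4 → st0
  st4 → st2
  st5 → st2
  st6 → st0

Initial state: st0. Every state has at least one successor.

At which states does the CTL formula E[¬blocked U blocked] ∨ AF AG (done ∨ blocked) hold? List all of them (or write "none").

{st0, st1, st2, st3, st4, st5, st6}

States satisfying ¬blocked: {st3, st4, st5, st6}.
States satisfying blocked: {st0, st1, st2}.
States satisfying E[¬blocked U blocked]: {st0, st1, st2, st3, st4, st5, st6}.
States satisfying AG (done ∨ blocked): ∅.
States satisfying AF AG (done ∨ blocked): ∅.
States satisfying E[¬blocked U blocked] ∨ AF AG (done ∨ blocked): {st0, st1, st2, st3, st4, st5, st6}.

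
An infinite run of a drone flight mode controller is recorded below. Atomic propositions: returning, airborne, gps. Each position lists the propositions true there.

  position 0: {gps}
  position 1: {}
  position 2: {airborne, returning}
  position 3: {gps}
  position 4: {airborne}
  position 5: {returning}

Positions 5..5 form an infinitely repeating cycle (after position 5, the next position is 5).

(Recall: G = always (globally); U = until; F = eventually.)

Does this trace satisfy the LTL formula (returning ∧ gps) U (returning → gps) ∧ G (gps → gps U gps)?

Satisfied

Walking from position 0: returning → gps first holds at position 0, and returning ∧ gps holds at every earlier position along the way, so (returning ∧ gps) U (returning → gps) holds.
gps → gps U gps holds at every position 0..5, and those are all positions ever visited, so G (gps → gps U gps) holds.
Positions where gps holds: 0, 3.
Check gps U gps at each: 0→ok, 3→ok.
At position 0: (returning ∧ gps) U (returning → gps) is true; G (gps → gps U gps) is true; so (returning ∧ gps) U (returning → gps) ∧ G (gps → gps U gps) is true.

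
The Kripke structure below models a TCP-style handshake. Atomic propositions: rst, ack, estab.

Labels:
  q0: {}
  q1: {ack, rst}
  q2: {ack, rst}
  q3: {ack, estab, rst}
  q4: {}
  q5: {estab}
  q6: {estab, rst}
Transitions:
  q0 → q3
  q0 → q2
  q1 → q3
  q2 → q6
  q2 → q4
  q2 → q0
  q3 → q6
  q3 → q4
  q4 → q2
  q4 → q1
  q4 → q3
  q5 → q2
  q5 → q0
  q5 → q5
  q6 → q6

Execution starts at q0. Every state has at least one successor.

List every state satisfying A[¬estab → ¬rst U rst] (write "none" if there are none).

{q0, q1, q2, q3, q4, q6}

States satisfying ¬estab → ¬rst: {q0, q3, q4, q5, q6}.
States satisfying rst: {q1, q2, q3, q6}.
States satisfying A[¬estab → ¬rst U rst]: {q0, q1, q2, q3, q4, q6}.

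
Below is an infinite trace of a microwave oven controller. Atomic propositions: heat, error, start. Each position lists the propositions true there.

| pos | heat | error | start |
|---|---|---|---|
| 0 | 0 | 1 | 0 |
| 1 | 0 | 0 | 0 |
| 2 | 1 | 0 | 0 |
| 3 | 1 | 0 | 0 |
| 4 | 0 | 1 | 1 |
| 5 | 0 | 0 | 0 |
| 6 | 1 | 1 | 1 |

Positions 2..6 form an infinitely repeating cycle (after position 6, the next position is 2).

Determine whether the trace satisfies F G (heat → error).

Does not hold

G (heat → error) is false at every position 0..6, so it never becomes true and F G (heat → error) fails.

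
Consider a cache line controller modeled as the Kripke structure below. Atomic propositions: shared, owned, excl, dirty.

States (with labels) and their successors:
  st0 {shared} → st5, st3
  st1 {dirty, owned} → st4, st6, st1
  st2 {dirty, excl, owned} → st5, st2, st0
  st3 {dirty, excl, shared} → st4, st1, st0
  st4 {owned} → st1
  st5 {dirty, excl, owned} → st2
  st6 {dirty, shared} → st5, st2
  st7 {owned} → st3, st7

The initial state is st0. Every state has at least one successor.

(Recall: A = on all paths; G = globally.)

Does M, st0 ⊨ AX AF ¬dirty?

Does not hold

States satisfying AF ¬dirty: {st0, st4, st7}.
States satisfying AX AF ¬dirty: ∅.
st0 ∉ Sat(AX AF ¬dirty).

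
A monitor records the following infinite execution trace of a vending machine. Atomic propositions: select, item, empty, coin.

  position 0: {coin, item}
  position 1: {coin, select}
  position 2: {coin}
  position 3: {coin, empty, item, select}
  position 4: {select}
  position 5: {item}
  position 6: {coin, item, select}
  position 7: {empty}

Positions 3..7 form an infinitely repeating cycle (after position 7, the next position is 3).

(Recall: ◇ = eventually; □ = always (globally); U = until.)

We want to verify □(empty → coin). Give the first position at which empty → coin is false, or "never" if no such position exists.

7

Check empty → coin at each position in order: 0 ✓, 1 ✓, 2 ✓, 3 ✓, 4 ✓, 5 ✓, 6 ✓.
At position 7 the labels are {empty}, so empty → coin is false there. This is the first violation.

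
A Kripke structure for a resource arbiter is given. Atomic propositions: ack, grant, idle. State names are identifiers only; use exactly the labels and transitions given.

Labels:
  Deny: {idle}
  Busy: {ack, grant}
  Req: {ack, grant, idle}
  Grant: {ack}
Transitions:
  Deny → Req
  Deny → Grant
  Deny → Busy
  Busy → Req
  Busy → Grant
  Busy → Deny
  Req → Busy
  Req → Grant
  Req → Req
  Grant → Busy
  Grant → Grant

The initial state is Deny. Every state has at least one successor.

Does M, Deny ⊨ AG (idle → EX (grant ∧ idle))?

States satisfying idle → EX (grant ∧ idle): {Deny, Busy, Req, Grant}.
States satisfying AG (idle → EX (grant ∧ idle)): {Deny, Busy, Req, Grant}.
Every state reachable from Deny satisfies idle → EX (grant ∧ idle).
Deny ∈ Sat(AG (idle → EX (grant ∧ idle))).

Holds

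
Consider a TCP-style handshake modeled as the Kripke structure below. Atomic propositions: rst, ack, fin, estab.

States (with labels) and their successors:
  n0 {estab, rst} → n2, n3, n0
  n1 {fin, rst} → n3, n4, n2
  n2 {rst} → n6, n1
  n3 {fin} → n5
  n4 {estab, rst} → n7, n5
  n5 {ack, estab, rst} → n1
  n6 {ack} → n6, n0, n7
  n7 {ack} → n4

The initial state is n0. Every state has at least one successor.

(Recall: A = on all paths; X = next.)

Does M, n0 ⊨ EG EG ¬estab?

Violated

States satisfying EG ¬estab: {n1, n2, n6}.
States satisfying EG EG ¬estab: {n1, n2, n6}.
No suitable path/successor from n0 witnesses the formula.
n0 ∉ Sat(EG EG ¬estab).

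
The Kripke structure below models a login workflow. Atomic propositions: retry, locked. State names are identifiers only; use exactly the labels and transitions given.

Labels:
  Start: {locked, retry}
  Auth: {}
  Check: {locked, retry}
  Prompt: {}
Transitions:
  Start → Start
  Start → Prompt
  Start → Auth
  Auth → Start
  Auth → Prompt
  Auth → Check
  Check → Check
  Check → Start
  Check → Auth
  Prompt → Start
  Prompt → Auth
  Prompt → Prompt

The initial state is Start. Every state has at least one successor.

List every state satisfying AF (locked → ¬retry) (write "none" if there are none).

States satisfying locked → ¬retry: {Auth, Prompt}.
States satisfying AF (locked → ¬retry): {Auth, Prompt}.

{Auth, Prompt}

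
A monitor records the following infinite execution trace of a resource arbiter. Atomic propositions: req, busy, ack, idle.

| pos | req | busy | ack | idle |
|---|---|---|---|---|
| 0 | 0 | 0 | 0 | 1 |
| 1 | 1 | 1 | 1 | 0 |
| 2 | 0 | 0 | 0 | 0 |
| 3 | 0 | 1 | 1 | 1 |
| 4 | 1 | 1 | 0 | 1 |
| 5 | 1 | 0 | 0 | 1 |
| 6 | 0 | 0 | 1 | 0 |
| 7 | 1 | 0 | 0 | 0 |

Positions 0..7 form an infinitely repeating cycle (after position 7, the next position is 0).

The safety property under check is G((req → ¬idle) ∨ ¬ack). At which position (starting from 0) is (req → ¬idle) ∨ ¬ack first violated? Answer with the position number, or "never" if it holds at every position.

(req → ¬idle) ∨ ¬ack holds at every position 0..7, and those are all the positions the trace ever visits, so the invariant G((req → ¬idle) ∨ ¬ack) is never violated.

never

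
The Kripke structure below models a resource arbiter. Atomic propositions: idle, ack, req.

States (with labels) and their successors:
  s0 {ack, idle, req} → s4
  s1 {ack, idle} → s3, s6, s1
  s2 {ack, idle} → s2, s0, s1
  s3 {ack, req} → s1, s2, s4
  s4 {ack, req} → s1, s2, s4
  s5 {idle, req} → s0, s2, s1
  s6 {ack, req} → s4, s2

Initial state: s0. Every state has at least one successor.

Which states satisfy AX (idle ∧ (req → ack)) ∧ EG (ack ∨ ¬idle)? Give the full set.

States satisfying idle ∧ (req → ack): {s0, s1, s2}.
States satisfying AX (idle ∧ (req → ack)): {s2, s5}.
States satisfying ack ∨ ¬idle: {s0, s1, s2, s3, s4, s6}.
States satisfying EG (ack ∨ ¬idle): {s0, s1, s2, s3, s4, s6}.
States satisfying AX (idle ∧ (req → ack)) ∧ EG (ack ∨ ¬idle): {s2}.

{s2}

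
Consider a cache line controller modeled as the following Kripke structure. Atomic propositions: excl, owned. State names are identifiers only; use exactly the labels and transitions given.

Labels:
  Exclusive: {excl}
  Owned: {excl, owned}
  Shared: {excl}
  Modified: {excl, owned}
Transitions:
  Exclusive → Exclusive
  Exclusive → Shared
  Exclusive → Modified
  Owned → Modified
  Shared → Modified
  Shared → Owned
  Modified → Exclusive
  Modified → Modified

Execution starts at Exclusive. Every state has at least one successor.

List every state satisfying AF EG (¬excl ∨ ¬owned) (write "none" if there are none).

{Exclusive}

States satisfying EG (¬excl ∨ ¬owned): {Exclusive}.
States satisfying AF EG (¬excl ∨ ¬owned): {Exclusive}.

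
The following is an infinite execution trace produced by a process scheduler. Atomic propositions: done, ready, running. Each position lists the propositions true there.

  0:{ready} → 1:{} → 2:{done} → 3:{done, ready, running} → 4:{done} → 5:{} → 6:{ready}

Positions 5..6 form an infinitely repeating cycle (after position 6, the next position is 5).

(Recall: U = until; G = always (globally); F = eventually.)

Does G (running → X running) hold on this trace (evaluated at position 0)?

No

running → X running must hold at every position from 0 onward. It fails at position 3, so G (running → X running) is false.
Positions where running holds: 3.
Check X running at each: 3→fails.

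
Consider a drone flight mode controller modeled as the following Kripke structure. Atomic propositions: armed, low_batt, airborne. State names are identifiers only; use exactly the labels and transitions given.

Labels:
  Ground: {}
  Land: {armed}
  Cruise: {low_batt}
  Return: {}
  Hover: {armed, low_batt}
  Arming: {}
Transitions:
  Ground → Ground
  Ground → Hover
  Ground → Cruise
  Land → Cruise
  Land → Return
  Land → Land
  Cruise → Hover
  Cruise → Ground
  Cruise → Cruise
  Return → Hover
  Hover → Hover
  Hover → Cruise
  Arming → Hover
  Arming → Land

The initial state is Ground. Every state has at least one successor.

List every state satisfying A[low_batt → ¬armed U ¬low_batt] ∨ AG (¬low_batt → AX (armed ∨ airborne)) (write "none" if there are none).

States satisfying low_batt → ¬armed: {Ground, Land, Cruise, Return, Arming}.
States satisfying ¬low_batt: {Ground, Land, Return, Arming}.
States satisfying A[low_batt → ¬armed U ¬low_batt]: {Ground, Land, Return, Arming}.
States satisfying ¬low_batt → AX (armed ∨ airborne): {Cruise, Return, Hover, Arming}.
States satisfying AG (¬low_batt → AX (armed ∨ airborne)): ∅.
States satisfying A[low_batt → ¬armed U ¬low_batt] ∨ AG (¬low_batt → AX (armed ∨ airborne)): {Ground, Land, Return, Arming}.

{Ground, Land, Return, Arming}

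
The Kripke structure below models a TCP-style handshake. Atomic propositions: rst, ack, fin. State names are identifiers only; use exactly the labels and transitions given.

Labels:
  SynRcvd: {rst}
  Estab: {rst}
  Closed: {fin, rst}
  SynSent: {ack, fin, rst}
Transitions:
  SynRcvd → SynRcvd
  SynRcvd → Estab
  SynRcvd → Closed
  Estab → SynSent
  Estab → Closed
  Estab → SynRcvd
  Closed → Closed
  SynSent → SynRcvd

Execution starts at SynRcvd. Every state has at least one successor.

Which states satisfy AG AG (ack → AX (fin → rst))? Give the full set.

States satisfying AG (ack → AX (fin → rst)): {SynRcvd, Estab, Closed, SynSent}.
States satisfying AG AG (ack → AX (fin → rst)): {SynRcvd, Estab, Closed, SynSent}.

{SynRcvd, Estab, Closed, SynSent}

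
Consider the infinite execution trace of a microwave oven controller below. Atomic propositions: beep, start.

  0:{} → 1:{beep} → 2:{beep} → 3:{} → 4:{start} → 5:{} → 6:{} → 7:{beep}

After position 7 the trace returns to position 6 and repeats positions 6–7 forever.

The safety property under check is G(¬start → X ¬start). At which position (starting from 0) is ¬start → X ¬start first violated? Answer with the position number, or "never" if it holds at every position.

3

Check ¬start → X ¬start at each position in order: 0 ✓, 1 ✓, 2 ✓.
At position 3 the labels are {} and the next position 4 has {start}, so ¬start → X ¬start is false there. This is the first violation.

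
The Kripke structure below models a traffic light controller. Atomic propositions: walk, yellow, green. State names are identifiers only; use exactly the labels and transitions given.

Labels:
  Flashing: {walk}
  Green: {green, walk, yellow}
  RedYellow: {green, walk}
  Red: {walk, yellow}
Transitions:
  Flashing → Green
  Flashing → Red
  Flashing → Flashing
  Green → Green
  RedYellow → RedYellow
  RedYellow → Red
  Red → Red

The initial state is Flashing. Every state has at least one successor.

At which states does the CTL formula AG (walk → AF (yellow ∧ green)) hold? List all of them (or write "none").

{Green}

States satisfying walk → AF (yellow ∧ green): {Green}.
States satisfying AG (walk → AF (yellow ∧ green)): {Green}.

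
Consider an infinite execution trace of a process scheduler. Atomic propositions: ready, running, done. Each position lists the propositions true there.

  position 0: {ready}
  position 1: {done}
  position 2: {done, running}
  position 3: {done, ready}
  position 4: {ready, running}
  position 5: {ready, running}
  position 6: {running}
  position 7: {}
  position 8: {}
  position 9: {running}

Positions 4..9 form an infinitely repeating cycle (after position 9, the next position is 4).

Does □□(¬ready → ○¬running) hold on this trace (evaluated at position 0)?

Violated

□(¬ready → ○¬running) must hold at every position from 0 onward. It fails at position 0, so □□(¬ready → ○¬running) is false.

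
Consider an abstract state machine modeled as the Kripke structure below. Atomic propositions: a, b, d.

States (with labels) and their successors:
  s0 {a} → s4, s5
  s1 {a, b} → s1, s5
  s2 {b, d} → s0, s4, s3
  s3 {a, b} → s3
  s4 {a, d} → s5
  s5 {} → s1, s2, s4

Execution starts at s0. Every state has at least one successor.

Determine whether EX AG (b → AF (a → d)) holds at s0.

States satisfying AG (b → AF (a → d)): ∅.
States satisfying EX AG (b → AF (a → d)): ∅.
No suitable path/successor from s0 witnesses the formula.
s0 ∉ Sat(EX AG (b → AF (a → d))).

Does not hold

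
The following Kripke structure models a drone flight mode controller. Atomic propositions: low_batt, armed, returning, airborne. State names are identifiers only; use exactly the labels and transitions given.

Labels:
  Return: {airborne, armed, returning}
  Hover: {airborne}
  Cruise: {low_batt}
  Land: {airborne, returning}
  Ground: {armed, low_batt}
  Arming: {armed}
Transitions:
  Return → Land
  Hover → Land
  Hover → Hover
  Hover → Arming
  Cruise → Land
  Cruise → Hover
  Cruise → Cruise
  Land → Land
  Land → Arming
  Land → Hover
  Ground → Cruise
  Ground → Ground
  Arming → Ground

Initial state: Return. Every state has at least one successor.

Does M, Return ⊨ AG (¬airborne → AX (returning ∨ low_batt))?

Violated

States satisfying ¬airborne → AX (returning ∨ low_batt): {Return, Hover, Land, Ground, Arming}.
States satisfying AG (¬airborne → AX (returning ∨ low_batt)): ∅.
Cruise is reachable from Return and violates ¬airborne → AX (returning ∨ low_batt), so AG fails at Return.
Return ∉ Sat(AG (¬airborne → AX (returning ∨ low_batt))).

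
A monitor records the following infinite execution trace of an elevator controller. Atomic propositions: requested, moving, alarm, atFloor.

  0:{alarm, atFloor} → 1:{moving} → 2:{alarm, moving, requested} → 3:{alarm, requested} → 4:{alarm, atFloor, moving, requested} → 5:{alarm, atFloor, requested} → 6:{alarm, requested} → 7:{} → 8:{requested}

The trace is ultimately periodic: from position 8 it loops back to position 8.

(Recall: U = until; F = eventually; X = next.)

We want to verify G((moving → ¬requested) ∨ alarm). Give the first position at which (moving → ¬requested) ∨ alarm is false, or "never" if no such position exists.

never

(moving → ¬requested) ∨ alarm holds at every position 0..8, and those are all the positions the trace ever visits, so the invariant G((moving → ¬requested) ∨ alarm) is never violated.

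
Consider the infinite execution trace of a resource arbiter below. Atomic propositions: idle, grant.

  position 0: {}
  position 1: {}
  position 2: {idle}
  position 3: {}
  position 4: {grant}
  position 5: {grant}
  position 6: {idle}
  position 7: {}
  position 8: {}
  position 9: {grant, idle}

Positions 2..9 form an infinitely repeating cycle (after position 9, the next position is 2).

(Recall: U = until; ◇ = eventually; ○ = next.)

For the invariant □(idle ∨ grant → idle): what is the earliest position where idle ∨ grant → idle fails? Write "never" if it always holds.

4

Check idle ∨ grant → idle at each position in order: 0 ✓, 1 ✓, 2 ✓, 3 ✓.
At position 4 the labels are {grant}, so idle ∨ grant → idle is false there. This is the first violation.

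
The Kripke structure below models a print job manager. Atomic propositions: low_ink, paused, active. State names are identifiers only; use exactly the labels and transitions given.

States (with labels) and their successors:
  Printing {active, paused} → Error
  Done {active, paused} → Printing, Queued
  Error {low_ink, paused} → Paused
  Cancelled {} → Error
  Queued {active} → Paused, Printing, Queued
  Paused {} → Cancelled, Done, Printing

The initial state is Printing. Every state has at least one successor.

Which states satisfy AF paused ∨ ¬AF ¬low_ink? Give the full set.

States satisfying paused: {Printing, Done, Error}.
States satisfying AF paused: {Printing, Done, Error, Cancelled, Paused}.
States satisfying ¬low_ink: {Printing, Done, Cancelled, Queued, Paused}.
States satisfying AF ¬low_ink: {Printing, Done, Error, Cancelled, Queued, Paused}.
States satisfying ¬AF ¬low_ink: ∅.
States satisfying AF paused ∨ ¬AF ¬low_ink: {Printing, Done, Error, Cancelled, Paused}.

{Printing, Done, Error, Cancelled, Paused}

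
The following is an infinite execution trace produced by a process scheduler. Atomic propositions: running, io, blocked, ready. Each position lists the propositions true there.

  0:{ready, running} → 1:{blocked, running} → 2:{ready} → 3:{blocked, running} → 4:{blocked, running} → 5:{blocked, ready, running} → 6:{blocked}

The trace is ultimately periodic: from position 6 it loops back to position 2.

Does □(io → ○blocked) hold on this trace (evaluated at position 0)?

Holds

io → ○blocked holds at every position 0..6, and those are all positions ever visited, so □(io → ○blocked) holds.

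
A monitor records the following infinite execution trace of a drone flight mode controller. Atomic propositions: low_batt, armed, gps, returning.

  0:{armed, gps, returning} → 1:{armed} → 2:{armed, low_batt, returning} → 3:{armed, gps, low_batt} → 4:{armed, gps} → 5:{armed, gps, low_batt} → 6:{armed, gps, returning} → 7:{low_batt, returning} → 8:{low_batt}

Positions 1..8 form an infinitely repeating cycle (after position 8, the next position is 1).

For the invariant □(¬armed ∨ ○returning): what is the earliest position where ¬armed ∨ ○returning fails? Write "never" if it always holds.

0

At position 0 the labels are {armed, gps, returning} and the next position 1 has {armed}, so ¬armed ∨ ○returning is false there. This is the first violation.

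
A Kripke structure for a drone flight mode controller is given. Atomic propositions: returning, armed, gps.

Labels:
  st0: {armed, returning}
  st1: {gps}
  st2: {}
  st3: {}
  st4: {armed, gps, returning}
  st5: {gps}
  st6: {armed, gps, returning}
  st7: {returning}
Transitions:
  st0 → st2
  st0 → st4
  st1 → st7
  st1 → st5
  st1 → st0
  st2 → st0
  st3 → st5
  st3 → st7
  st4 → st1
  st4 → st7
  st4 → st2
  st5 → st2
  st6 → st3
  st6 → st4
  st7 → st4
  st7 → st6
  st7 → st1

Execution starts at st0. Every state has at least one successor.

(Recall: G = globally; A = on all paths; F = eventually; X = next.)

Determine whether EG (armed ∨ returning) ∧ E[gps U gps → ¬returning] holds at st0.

States satisfying armed ∨ returning: {st0, st4, st6, st7}.
States satisfying EG (armed ∨ returning): {st0, st4, st6, st7}.
States satisfying gps: {st1, st4, st5, st6}.
States satisfying gps → ¬returning: {st0, st1, st2, st3, st5, st7}.
States satisfying E[gps U gps → ¬returning]: {st0, st1, st2, st3, st4, st5, st6, st7}.
States satisfying EG (armed ∨ returning) ∧ E[gps U gps → ¬returning]: {st0, st4, st6, st7}.
st0 ∈ Sat(EG (armed ∨ returning) ∧ E[gps U gps → ¬returning]).

Holds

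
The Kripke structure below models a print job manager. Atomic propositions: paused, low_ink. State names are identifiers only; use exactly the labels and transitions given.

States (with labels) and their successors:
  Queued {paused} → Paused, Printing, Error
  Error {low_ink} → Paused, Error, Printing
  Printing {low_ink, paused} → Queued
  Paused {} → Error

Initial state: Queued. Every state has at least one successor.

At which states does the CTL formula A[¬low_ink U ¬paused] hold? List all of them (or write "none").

{Error, Paused}

States satisfying ¬low_ink: {Queued, Paused}.
States satisfying ¬paused: {Error, Paused}.
States satisfying A[¬low_ink U ¬paused]: {Error, Paused}.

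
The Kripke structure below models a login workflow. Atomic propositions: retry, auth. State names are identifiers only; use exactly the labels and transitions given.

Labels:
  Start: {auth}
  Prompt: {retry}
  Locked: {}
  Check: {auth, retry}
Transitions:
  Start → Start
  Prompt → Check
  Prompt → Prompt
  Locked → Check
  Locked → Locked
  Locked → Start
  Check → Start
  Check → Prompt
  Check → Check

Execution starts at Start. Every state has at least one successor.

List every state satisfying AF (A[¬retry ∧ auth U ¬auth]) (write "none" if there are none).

States satisfying A[¬retry ∧ auth U ¬auth]: {Prompt, Locked}.
States satisfying AF (A[¬retry ∧ auth U ¬auth]): {Prompt, Locked}.

{Prompt, Locked}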